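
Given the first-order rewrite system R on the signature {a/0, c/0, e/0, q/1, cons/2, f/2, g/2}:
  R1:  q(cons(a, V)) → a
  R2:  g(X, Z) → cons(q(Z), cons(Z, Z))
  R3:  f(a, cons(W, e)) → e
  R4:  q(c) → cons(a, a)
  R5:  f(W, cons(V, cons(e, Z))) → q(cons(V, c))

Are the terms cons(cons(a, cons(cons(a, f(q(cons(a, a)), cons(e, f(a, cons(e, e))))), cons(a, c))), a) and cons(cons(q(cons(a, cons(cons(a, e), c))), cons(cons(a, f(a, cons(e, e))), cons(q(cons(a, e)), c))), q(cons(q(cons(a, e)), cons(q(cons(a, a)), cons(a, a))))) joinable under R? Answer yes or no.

yes — NF(t₁) = cons(cons(a, cons(cons(a, e), cons(a, c))), a), NF(t₂) = cons(cons(a, cons(cons(a, e), cons(a, c))), a)

Reduce t₁ = cons(cons(a, cons(cons(a, f(q(cons(a, a)), cons(e, f(a, cons(e, e))))), cons(a, c))), a):
1. cons(cons(a, cons(cons(a, f(q(cons(a, a)), cons(e, f(a, cons(e, e))))), cons(a, c))), a)  →  cons(cons(a, cons(cons(a, f(a, cons(e, f(a, cons(e, e))))), cons(a, c))), a)   [R1 at 1.2.1.2.1]
2. cons(cons(a, cons(cons(a, f(a, cons(e, f(a, cons(e, e))))), cons(a, c))), a)  →  cons(cons(a, cons(cons(a, f(a, cons(e, e))), cons(a, c))), a)   [R3 at 1.2.1.2.2.2]
3. cons(cons(a, cons(cons(a, f(a, cons(e, e))), cons(a, c))), a)  →  cons(cons(a, cons(cons(a, e), cons(a, c))), a)   [R3 at 1.2.1.2]

Reduce t₂ = cons(cons(q(cons(a, cons(cons(a, e), c))), cons(cons(a, f(a, cons(e, e))), cons(q(cons(a, e)), c))), q(cons(q(cons(a, e)), cons(q(cons(a, a)), cons(a, a))))):
1. cons(cons(q(cons(a, cons(cons(a, e), c))), cons(cons(a, f(a, cons(e, e))), cons(q(cons(a, e)), c))), q(cons(q(cons(a, e)), cons(q(cons(a, a)), cons(a, a)))))  →  cons(cons(a, cons(cons(a, f(a, cons(e, e))), cons(q(cons(a, e)), c))), q(cons(q(cons(a, e)), cons(q(cons(a, a)), cons(a, a)))))   [R1 at 1.1]
2. cons(cons(a, cons(cons(a, f(a, cons(e, e))), cons(q(cons(a, e)), c))), q(cons(q(cons(a, e)), cons(q(cons(a, a)), cons(a, a)))))  →  cons(cons(a, cons(cons(a, e), cons(q(cons(a, e)), c))), q(cons(q(cons(a, e)), cons(q(cons(a, a)), cons(a, a)))))   [R3 at 1.2.1.2]
3. cons(cons(a, cons(cons(a, e), cons(q(cons(a, e)), c))), q(cons(q(cons(a, e)), cons(q(cons(a, a)), cons(a, a)))))  →  cons(cons(a, cons(cons(a, e), cons(a, c))), q(cons(q(cons(a, e)), cons(q(cons(a, a)), cons(a, a)))))   [R1 at 1.2.2.1]
4. cons(cons(a, cons(cons(a, e), cons(a, c))), q(cons(q(cons(a, e)), cons(q(cons(a, a)), cons(a, a)))))  →  cons(cons(a, cons(cons(a, e), cons(a, c))), q(cons(a, cons(q(cons(a, a)), cons(a, a)))))   [R1 at 2.1.1]
5. cons(cons(a, cons(cons(a, e), cons(a, c))), q(cons(a, cons(q(cons(a, a)), cons(a, a)))))  →  cons(cons(a, cons(cons(a, e), cons(a, c))), a)   [R1 at 2]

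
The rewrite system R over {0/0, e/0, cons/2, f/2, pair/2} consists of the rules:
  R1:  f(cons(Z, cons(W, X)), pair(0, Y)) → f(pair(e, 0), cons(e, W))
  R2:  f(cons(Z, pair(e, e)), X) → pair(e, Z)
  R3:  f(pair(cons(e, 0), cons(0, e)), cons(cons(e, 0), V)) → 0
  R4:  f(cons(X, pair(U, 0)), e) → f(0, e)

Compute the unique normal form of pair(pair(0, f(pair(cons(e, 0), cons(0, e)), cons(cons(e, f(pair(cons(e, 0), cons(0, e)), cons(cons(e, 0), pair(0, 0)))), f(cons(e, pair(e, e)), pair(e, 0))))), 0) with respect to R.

pair(pair(0, 0), 0)

1. pair(pair(0, f(pair(cons(e, 0), cons(0, e)), cons(cons(e, f(pair(cons(e, 0), cons(0, e)), cons(cons(e, 0), pair(0, 0)))), f(cons(e, pair(e, e)), pair(e, 0))))), 0)  →  pair(pair(0, f(pair(cons(e, 0), cons(0, e)), cons(cons(e, 0), f(cons(e, pair(e, e)), pair(e, 0))))), 0)   [R3 at 1.2.2.1.2]
2. pair(pair(0, f(pair(cons(e, 0), cons(0, e)), cons(cons(e, 0), f(cons(e, pair(e, e)), pair(e, 0))))), 0)  →  pair(pair(0, 0), 0)   [R3 at 1.2]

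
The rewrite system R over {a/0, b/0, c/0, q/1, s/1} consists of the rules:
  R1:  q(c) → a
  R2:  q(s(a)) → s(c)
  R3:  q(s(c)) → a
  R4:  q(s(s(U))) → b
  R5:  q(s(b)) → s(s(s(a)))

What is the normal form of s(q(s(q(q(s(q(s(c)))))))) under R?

s(s(c))

1. s(q(s(q(q(s(q(s(c))))))))  →  s(q(s(q(q(s(a))))))   [R3 at 1.1.1.1.1.1]
2. s(q(s(q(q(s(a))))))  →  s(q(s(q(s(c)))))   [R2 at 1.1.1.1]
3. s(q(s(q(s(c)))))  →  s(q(s(a)))   [R3 at 1.1.1]
4. s(q(s(a)))  →  s(s(c))   [R2 at 1]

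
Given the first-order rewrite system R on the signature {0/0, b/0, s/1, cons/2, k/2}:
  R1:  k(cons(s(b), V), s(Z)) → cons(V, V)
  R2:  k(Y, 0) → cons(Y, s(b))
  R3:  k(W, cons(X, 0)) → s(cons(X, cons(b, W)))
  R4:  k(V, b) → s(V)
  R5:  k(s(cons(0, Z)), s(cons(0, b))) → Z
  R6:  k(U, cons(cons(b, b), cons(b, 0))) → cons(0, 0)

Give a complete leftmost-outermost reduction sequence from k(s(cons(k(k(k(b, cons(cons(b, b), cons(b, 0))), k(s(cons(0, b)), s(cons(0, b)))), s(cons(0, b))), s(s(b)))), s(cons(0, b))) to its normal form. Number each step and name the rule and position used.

s(s(b))

1. k(s(cons(k(k(k(b, cons(cons(b, b), cons(b, 0))), k(s(cons(0, b)), s(cons(0, b)))), s(cons(0, b))), s(s(b)))), s(cons(0, b)))  →  k(s(cons(k(k(cons(0, 0), k(s(cons(0, b)), s(cons(0, b)))), s(cons(0, b))), s(s(b)))), s(cons(0, b)))   [R6 at 1.1.1.1.1]
2. k(s(cons(k(k(cons(0, 0), k(s(cons(0, b)), s(cons(0, b)))), s(cons(0, b))), s(s(b)))), s(cons(0, b)))  →  k(s(cons(k(k(cons(0, 0), b), s(cons(0, b))), s(s(b)))), s(cons(0, b)))   [R5 at 1.1.1.1.2]
3. k(s(cons(k(k(cons(0, 0), b), s(cons(0, b))), s(s(b)))), s(cons(0, b)))  →  k(s(cons(k(s(cons(0, 0)), s(cons(0, b))), s(s(b)))), s(cons(0, b)))   [R4 at 1.1.1.1]
4. k(s(cons(k(s(cons(0, 0)), s(cons(0, b))), s(s(b)))), s(cons(0, b)))  →  k(s(cons(0, s(s(b)))), s(cons(0, b)))   [R5 at 1.1.1]
5. k(s(cons(0, s(s(b)))), s(cons(0, b)))  →  s(s(b))   [R5 at ε]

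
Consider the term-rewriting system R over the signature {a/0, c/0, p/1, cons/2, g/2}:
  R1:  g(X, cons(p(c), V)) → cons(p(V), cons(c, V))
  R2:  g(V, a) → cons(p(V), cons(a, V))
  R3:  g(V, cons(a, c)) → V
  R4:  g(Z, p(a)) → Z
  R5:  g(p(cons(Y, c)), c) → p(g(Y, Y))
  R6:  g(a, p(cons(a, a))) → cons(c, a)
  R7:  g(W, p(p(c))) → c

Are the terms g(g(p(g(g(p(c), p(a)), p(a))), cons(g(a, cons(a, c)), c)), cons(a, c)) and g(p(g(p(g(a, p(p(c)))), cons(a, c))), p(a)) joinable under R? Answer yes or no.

Reduce t₁ = g(g(p(g(g(p(c), p(a)), p(a))), cons(g(a, cons(a, c)), c)), cons(a, c)):
1. g(g(p(g(g(p(c), p(a)), p(a))), cons(g(a, cons(a, c)), c)), cons(a, c))  →  g(p(g(g(p(c), p(a)), p(a))), cons(g(a, cons(a, c)), c))   [R3 at ε]
2. g(p(g(g(p(c), p(a)), p(a))), cons(g(a, cons(a, c)), c))  →  g(p(g(p(c), p(a))), cons(g(a, cons(a, c)), c))   [R4 at 1.1]
3. g(p(g(p(c), p(a))), cons(g(a, cons(a, c)), c))  →  g(p(p(c)), cons(g(a, cons(a, c)), c))   [R4 at 1.1]
4. g(p(p(c)), cons(g(a, cons(a, c)), c))  →  g(p(p(c)), cons(a, c))   [R3 at 2.1]
5. g(p(p(c)), cons(a, c))  →  p(p(c))   [R3 at ε]

Reduce t₂ = g(p(g(p(g(a, p(p(c)))), cons(a, c))), p(a)):
1. g(p(g(p(g(a, p(p(c)))), cons(a, c))), p(a))  →  p(g(p(g(a, p(p(c)))), cons(a, c)))   [R4 at ε]
2. p(g(p(g(a, p(p(c)))), cons(a, c)))  →  p(p(g(a, p(p(c)))))   [R3 at 1]
3. p(p(g(a, p(p(c)))))  →  p(p(c))   [R7 at 1.1]

yes — NF(t₁) = p(p(c)), NF(t₂) = p(p(c))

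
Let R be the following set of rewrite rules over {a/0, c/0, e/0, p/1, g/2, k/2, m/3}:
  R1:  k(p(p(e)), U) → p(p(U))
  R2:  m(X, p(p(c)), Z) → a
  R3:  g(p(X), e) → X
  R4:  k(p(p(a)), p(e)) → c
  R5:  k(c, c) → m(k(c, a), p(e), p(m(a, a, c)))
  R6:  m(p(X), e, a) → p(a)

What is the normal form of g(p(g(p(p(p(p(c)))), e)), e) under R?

p(p(p(c)))

1. g(p(g(p(p(p(p(c)))), e)), e)  →  g(p(p(p(p(c)))), e)   [R3 at ε]
2. g(p(p(p(p(c)))), e)  →  p(p(p(c)))   [R3 at ε]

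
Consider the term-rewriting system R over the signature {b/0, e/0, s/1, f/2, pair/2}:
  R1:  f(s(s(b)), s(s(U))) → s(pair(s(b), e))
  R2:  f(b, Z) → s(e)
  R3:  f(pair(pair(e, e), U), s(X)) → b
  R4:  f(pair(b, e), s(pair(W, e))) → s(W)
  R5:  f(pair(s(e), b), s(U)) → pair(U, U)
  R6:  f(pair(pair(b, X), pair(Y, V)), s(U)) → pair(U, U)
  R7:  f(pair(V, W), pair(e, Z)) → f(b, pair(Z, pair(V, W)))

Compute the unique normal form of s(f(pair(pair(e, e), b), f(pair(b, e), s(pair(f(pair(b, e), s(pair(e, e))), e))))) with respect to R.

1. s(f(pair(pair(e, e), b), f(pair(b, e), s(pair(f(pair(b, e), s(pair(e, e))), e)))))  →  s(f(pair(pair(e, e), b), s(f(pair(b, e), s(pair(e, e))))))   [R4 at 1.2]
2. s(f(pair(pair(e, e), b), s(f(pair(b, e), s(pair(e, e))))))  →  s(b)   [R3 at 1]

s(b)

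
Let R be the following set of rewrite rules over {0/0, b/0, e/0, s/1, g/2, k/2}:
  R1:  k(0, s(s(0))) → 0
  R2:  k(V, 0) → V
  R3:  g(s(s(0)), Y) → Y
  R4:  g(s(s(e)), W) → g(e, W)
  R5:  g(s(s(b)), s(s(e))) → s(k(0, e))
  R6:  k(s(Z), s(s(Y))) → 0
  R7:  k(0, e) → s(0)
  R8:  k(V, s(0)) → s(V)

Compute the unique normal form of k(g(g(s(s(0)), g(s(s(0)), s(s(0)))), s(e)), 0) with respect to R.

1. k(g(g(s(s(0)), g(s(s(0)), s(s(0)))), s(e)), 0)  →  g(g(s(s(0)), g(s(s(0)), s(s(0)))), s(e))   [R2 at ε]
2. g(g(s(s(0)), g(s(s(0)), s(s(0)))), s(e))  →  g(g(s(s(0)), s(s(0))), s(e))   [R3 at 1]
3. g(g(s(s(0)), s(s(0))), s(e))  →  g(s(s(0)), s(e))   [R3 at 1]
4. g(s(s(0)), s(e))  →  s(e)   [R3 at ε]

s(e)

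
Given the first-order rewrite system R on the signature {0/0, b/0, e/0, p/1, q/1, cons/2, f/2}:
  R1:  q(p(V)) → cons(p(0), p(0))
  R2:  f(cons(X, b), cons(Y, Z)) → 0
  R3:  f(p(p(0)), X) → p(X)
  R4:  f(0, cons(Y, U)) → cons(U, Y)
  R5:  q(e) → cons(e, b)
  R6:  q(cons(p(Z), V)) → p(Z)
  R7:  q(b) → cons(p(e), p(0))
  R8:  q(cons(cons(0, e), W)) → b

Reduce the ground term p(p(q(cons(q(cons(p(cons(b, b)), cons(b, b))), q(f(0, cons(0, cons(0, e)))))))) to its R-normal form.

p(p(p(cons(b, b))))

1. p(p(q(cons(q(cons(p(cons(b, b)), cons(b, b))), q(f(0, cons(0, cons(0, e))))))))  →  p(p(q(cons(p(cons(b, b)), q(f(0, cons(0, cons(0, e))))))))   [R6 at 1.1.1.1]
2. p(p(q(cons(p(cons(b, b)), q(f(0, cons(0, cons(0, e))))))))  →  p(p(p(cons(b, b))))   [R6 at 1.1]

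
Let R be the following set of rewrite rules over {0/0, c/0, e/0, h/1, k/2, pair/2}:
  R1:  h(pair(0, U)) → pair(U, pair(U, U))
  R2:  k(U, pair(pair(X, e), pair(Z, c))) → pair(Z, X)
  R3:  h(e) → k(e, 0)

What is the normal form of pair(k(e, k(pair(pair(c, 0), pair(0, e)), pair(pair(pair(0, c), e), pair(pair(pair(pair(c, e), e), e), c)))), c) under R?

1. pair(k(e, k(pair(pair(c, 0), pair(0, e)), pair(pair(pair(0, c), e), pair(pair(pair(pair(c, e), e), e), c)))), c)  →  pair(k(e, pair(pair(pair(pair(c, e), e), e), pair(0, c))), c)   [R2 at 1.2]
2. pair(k(e, pair(pair(pair(pair(c, e), e), e), pair(0, c))), c)  →  pair(pair(0, pair(pair(c, e), e)), c)   [R2 at 1]

pair(pair(0, pair(pair(c, e), e)), c)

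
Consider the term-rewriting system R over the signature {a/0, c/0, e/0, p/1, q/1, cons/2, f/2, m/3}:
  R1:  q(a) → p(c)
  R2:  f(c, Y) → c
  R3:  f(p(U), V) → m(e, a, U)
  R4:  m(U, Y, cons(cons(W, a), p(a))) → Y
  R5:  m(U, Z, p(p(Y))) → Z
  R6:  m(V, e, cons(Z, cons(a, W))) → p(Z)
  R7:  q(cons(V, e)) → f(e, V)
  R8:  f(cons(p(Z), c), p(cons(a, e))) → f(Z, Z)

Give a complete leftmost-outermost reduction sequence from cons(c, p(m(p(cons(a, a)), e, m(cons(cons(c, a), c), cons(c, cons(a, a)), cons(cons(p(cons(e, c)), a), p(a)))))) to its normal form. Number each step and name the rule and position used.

cons(c, p(p(c)))

1. cons(c, p(m(p(cons(a, a)), e, m(cons(cons(c, a), c), cons(c, cons(a, a)), cons(cons(p(cons(e, c)), a), p(a))))))  →  cons(c, p(m(p(cons(a, a)), e, cons(c, cons(a, a)))))   [R4 at 2.1.3]
2. cons(c, p(m(p(cons(a, a)), e, cons(c, cons(a, a)))))  →  cons(c, p(p(c)))   [R6 at 2.1]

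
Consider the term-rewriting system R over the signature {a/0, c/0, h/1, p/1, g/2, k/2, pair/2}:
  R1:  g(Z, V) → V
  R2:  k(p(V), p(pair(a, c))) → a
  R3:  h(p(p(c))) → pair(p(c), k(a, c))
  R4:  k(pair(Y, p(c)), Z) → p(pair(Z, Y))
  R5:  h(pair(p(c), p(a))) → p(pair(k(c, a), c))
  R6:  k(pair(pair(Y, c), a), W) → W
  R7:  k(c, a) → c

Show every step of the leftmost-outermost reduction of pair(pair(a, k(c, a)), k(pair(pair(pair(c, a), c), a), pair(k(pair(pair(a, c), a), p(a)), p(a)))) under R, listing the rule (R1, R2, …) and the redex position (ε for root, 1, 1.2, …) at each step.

1. pair(pair(a, k(c, a)), k(pair(pair(pair(c, a), c), a), pair(k(pair(pair(a, c), a), p(a)), p(a))))  →  pair(pair(a, c), k(pair(pair(pair(c, a), c), a), pair(k(pair(pair(a, c), a), p(a)), p(a))))   [R7 at 1.2]
2. pair(pair(a, c), k(pair(pair(pair(c, a), c), a), pair(k(pair(pair(a, c), a), p(a)), p(a))))  →  pair(pair(a, c), pair(k(pair(pair(a, c), a), p(a)), p(a)))   [R6 at 2]
3. pair(pair(a, c), pair(k(pair(pair(a, c), a), p(a)), p(a)))  →  pair(pair(a, c), pair(p(a), p(a)))   [R6 at 2.1]

pair(pair(a, c), pair(p(a), p(a)))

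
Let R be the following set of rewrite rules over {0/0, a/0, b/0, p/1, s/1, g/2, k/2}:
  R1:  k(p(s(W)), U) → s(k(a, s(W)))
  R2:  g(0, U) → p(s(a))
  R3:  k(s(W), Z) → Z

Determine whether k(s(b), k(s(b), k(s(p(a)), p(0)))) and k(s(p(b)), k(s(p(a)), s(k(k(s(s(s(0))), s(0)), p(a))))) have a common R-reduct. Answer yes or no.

no — NF(t₁) = p(0), NF(t₂) = s(p(a))

Reduce t₁ = k(s(b), k(s(b), k(s(p(a)), p(0)))):
1. k(s(b), k(s(b), k(s(p(a)), p(0))))  →  k(s(b), k(s(p(a)), p(0)))   [R3 at ε]
2. k(s(b), k(s(p(a)), p(0)))  →  k(s(p(a)), p(0))   [R3 at ε]
3. k(s(p(a)), p(0))  →  p(0)   [R3 at ε]

Reduce t₂ = k(s(p(b)), k(s(p(a)), s(k(k(s(s(s(0))), s(0)), p(a))))):
1. k(s(p(b)), k(s(p(a)), s(k(k(s(s(s(0))), s(0)), p(a)))))  →  k(s(p(a)), s(k(k(s(s(s(0))), s(0)), p(a))))   [R3 at ε]
2. k(s(p(a)), s(k(k(s(s(s(0))), s(0)), p(a))))  →  s(k(k(s(s(s(0))), s(0)), p(a)))   [R3 at ε]
3. s(k(k(s(s(s(0))), s(0)), p(a)))  →  s(k(s(0), p(a)))   [R3 at 1.1]
4. s(k(s(0), p(a)))  →  s(p(a))   [R3 at 1]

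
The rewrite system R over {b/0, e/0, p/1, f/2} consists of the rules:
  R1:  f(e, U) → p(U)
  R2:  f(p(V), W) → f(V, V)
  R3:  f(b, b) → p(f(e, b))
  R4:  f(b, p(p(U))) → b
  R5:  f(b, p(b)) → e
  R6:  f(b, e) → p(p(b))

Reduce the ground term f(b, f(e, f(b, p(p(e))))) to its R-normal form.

e

1. f(b, f(e, f(b, p(p(e)))))  →  f(b, p(f(b, p(p(e)))))   [R1 at 2]
2. f(b, p(f(b, p(p(e)))))  →  f(b, p(b))   [R4 at 2.1]
3. f(b, p(b))  →  e   [R5 at ε]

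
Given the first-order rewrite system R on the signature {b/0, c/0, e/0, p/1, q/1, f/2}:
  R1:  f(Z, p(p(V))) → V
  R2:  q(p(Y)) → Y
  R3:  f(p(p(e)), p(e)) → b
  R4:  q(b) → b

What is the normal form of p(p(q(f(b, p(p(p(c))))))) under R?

1. p(p(q(f(b, p(p(p(c)))))))  →  p(p(q(p(c))))   [R1 at 1.1.1]
2. p(p(q(p(c))))  →  p(p(c))   [R2 at 1.1]

p(p(c))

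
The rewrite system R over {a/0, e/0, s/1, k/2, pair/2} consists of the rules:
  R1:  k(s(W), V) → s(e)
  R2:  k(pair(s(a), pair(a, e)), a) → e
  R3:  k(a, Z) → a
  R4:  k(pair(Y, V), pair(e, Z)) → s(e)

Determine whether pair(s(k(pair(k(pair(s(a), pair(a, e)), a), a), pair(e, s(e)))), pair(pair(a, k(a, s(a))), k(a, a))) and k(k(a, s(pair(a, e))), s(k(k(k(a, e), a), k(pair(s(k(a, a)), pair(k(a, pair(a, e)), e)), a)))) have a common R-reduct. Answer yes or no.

Reduce t₁ = pair(s(k(pair(k(pair(s(a), pair(a, e)), a), a), pair(e, s(e)))), pair(pair(a, k(a, s(a))), k(a, a))):
1. pair(s(k(pair(k(pair(s(a), pair(a, e)), a), a), pair(e, s(e)))), pair(pair(a, k(a, s(a))), k(a, a)))  →  pair(s(s(e)), pair(pair(a, k(a, s(a))), k(a, a)))   [R4 at 1.1]
2. pair(s(s(e)), pair(pair(a, k(a, s(a))), k(a, a)))  →  pair(s(s(e)), pair(pair(a, a), k(a, a)))   [R3 at 2.1.2]
3. pair(s(s(e)), pair(pair(a, a), k(a, a)))  →  pair(s(s(e)), pair(pair(a, a), a))   [R3 at 2.2]

Reduce t₂ = k(k(a, s(pair(a, e))), s(k(k(k(a, e), a), k(pair(s(k(a, a)), pair(k(a, pair(a, e)), e)), a)))):
1. k(k(a, s(pair(a, e))), s(k(k(k(a, e), a), k(pair(s(k(a, a)), pair(k(a, pair(a, e)), e)), a))))  →  k(a, s(k(k(k(a, e), a), k(pair(s(k(a, a)), pair(k(a, pair(a, e)), e)), a))))   [R3 at 1]
2. k(a, s(k(k(k(a, e), a), k(pair(s(k(a, a)), pair(k(a, pair(a, e)), e)), a))))  →  a   [R3 at ε]

no — NF(t₁) = pair(s(s(e)), pair(pair(a, a), a)), NF(t₂) = a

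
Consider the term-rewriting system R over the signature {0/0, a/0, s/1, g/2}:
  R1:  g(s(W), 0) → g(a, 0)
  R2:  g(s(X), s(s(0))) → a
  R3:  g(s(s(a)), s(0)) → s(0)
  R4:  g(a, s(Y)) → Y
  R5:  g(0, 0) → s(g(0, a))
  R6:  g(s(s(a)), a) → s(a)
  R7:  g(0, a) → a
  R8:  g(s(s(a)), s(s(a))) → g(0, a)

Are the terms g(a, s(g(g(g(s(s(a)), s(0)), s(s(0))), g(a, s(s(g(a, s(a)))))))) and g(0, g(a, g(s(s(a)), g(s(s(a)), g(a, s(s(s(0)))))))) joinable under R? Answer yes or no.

Reduce t₁ = g(a, s(g(g(g(s(s(a)), s(0)), s(s(0))), g(a, s(s(g(a, s(a)))))))):
1. g(a, s(g(g(g(s(s(a)), s(0)), s(s(0))), g(a, s(s(g(a, s(a))))))))  →  g(g(g(s(s(a)), s(0)), s(s(0))), g(a, s(s(g(a, s(a))))))   [R4 at ε]
2. g(g(g(s(s(a)), s(0)), s(s(0))), g(a, s(s(g(a, s(a))))))  →  g(g(s(0), s(s(0))), g(a, s(s(g(a, s(a))))))   [R3 at 1.1]
3. g(g(s(0), s(s(0))), g(a, s(s(g(a, s(a))))))  →  g(a, g(a, s(s(g(a, s(a))))))   [R2 at 1]
4. g(a, g(a, s(s(g(a, s(a))))))  →  g(a, s(g(a, s(a))))   [R4 at 2]
5. g(a, s(g(a, s(a))))  →  g(a, s(a))   [R4 at ε]
6. g(a, s(a))  →  a   [R4 at ε]

Reduce t₂ = g(0, g(a, g(s(s(a)), g(s(s(a)), g(a, s(s(s(0)))))))):
1. g(0, g(a, g(s(s(a)), g(s(s(a)), g(a, s(s(s(0))))))))  →  g(0, g(a, g(s(s(a)), g(s(s(a)), s(s(0))))))   [R4 at 2.2.2.2]
2. g(0, g(a, g(s(s(a)), g(s(s(a)), s(s(0))))))  →  g(0, g(a, g(s(s(a)), a)))   [R2 at 2.2.2]
3. g(0, g(a, g(s(s(a)), a)))  →  g(0, g(a, s(a)))   [R6 at 2.2]
4. g(0, g(a, s(a)))  →  g(0, a)   [R4 at 2]
5. g(0, a)  →  a   [R7 at ε]

yes — NF(t₁) = a, NF(t₂) = a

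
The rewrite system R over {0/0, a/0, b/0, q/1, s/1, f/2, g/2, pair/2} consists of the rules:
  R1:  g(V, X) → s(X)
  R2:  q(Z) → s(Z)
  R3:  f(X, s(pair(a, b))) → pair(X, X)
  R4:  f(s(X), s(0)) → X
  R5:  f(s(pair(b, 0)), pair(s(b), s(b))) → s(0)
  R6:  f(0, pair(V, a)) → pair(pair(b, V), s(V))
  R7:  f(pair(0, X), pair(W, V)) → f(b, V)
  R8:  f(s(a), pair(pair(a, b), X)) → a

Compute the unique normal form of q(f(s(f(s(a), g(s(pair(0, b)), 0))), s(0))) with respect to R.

1. q(f(s(f(s(a), g(s(pair(0, b)), 0))), s(0)))  →  s(f(s(f(s(a), g(s(pair(0, b)), 0))), s(0)))   [R2 at ε]
2. s(f(s(f(s(a), g(s(pair(0, b)), 0))), s(0)))  →  s(f(s(a), g(s(pair(0, b)), 0)))   [R4 at 1]
3. s(f(s(a), g(s(pair(0, b)), 0)))  →  s(f(s(a), s(0)))   [R1 at 1.2]
4. s(f(s(a), s(0)))  →  s(a)   [R4 at 1]

s(a)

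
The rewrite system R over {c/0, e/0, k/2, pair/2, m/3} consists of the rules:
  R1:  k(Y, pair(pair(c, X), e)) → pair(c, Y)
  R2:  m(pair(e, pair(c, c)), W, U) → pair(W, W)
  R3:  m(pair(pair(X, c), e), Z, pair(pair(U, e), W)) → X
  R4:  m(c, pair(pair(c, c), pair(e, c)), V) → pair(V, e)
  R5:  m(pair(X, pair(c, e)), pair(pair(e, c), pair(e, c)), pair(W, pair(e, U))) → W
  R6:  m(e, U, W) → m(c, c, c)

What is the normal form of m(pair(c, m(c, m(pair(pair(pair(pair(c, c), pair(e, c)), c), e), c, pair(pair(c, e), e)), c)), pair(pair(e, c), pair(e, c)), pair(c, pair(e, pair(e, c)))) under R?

c

1. m(pair(c, m(c, m(pair(pair(pair(pair(c, c), pair(e, c)), c), e), c, pair(pair(c, e), e)), c)), pair(pair(e, c), pair(e, c)), pair(c, pair(e, pair(e, c))))  →  m(pair(c, m(c, pair(pair(c, c), pair(e, c)), c)), pair(pair(e, c), pair(e, c)), pair(c, pair(e, pair(e, c))))   [R3 at 1.2.2]
2. m(pair(c, m(c, pair(pair(c, c), pair(e, c)), c)), pair(pair(e, c), pair(e, c)), pair(c, pair(e, pair(e, c))))  →  m(pair(c, pair(c, e)), pair(pair(e, c), pair(e, c)), pair(c, pair(e, pair(e, c))))   [R4 at 1.2]
3. m(pair(c, pair(c, e)), pair(pair(e, c), pair(e, c)), pair(c, pair(e, pair(e, c))))  →  c   [R5 at ε]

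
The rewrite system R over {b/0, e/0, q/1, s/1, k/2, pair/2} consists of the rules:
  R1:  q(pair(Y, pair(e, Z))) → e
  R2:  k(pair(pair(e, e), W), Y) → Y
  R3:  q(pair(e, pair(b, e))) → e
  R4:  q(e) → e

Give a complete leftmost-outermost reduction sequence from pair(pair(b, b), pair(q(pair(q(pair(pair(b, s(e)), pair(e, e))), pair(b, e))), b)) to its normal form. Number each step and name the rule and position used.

1. pair(pair(b, b), pair(q(pair(q(pair(pair(b, s(e)), pair(e, e))), pair(b, e))), b))  →  pair(pair(b, b), pair(q(pair(e, pair(b, e))), b))   [R1 at 2.1.1.1]
2. pair(pair(b, b), pair(q(pair(e, pair(b, e))), b))  →  pair(pair(b, b), pair(e, b))   [R3 at 2.1]

pair(pair(b, b), pair(e, b))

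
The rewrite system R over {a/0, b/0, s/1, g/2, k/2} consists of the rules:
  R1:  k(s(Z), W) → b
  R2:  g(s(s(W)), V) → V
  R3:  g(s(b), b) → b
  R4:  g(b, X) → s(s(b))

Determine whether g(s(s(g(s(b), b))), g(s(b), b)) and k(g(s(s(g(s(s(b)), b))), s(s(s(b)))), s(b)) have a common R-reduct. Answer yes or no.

Reduce t₁ = g(s(s(g(s(b), b))), g(s(b), b)):
1. g(s(s(g(s(b), b))), g(s(b), b))  →  g(s(b), b)   [R2 at ε]
2. g(s(b), b)  →  b   [R3 at ε]

Reduce t₂ = k(g(s(s(g(s(s(b)), b))), s(s(s(b)))), s(b)):
1. k(g(s(s(g(s(s(b)), b))), s(s(s(b)))), s(b))  →  k(s(s(s(b))), s(b))   [R2 at 1]
2. k(s(s(s(b))), s(b))  →  b   [R1 at ε]

yes — NF(t₁) = b, NF(t₂) = b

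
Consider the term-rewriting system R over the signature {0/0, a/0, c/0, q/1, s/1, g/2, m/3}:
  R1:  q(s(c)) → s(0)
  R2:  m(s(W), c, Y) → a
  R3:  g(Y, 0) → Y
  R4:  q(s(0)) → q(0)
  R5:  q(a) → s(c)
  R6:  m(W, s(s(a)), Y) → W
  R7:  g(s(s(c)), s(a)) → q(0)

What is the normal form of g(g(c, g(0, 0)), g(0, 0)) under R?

c

1. g(g(c, g(0, 0)), g(0, 0))  →  g(g(c, 0), g(0, 0))   [R3 at 1.2]
2. g(g(c, 0), g(0, 0))  →  g(c, g(0, 0))   [R3 at 1]
3. g(c, g(0, 0))  →  g(c, 0)   [R3 at 2]
4. g(c, 0)  →  c   [R3 at ε]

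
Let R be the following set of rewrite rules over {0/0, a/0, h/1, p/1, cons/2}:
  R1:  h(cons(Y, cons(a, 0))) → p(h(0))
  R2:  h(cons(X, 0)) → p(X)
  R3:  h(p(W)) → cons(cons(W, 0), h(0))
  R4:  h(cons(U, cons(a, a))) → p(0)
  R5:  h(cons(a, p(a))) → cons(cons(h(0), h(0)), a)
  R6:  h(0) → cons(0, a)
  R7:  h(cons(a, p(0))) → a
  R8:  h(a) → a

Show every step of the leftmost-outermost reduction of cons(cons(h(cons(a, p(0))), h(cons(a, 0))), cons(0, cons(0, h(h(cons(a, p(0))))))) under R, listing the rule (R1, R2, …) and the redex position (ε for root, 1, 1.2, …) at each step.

1. cons(cons(h(cons(a, p(0))), h(cons(a, 0))), cons(0, cons(0, h(h(cons(a, p(0)))))))  →  cons(cons(a, h(cons(a, 0))), cons(0, cons(0, h(h(cons(a, p(0)))))))   [R7 at 1.1]
2. cons(cons(a, h(cons(a, 0))), cons(0, cons(0, h(h(cons(a, p(0)))))))  →  cons(cons(a, p(a)), cons(0, cons(0, h(h(cons(a, p(0)))))))   [R2 at 1.2]
3. cons(cons(a, p(a)), cons(0, cons(0, h(h(cons(a, p(0)))))))  →  cons(cons(a, p(a)), cons(0, cons(0, h(a))))   [R7 at 2.2.2.1]
4. cons(cons(a, p(a)), cons(0, cons(0, h(a))))  →  cons(cons(a, p(a)), cons(0, cons(0, a)))   [R8 at 2.2.2]

cons(cons(a, p(a)), cons(0, cons(0, a)))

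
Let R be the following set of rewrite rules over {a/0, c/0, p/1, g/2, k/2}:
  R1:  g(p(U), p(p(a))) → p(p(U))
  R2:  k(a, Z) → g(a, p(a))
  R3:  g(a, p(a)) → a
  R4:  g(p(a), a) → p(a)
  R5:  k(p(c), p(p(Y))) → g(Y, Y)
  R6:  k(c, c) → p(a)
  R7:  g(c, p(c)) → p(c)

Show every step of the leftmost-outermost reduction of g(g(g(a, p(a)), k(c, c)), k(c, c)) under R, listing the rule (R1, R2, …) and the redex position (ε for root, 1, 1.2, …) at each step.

1. g(g(g(a, p(a)), k(c, c)), k(c, c))  →  g(g(a, k(c, c)), k(c, c))   [R3 at 1.1]
2. g(g(a, k(c, c)), k(c, c))  →  g(g(a, p(a)), k(c, c))   [R6 at 1.2]
3. g(g(a, p(a)), k(c, c))  →  g(a, k(c, c))   [R3 at 1]
4. g(a, k(c, c))  →  g(a, p(a))   [R6 at 2]
5. g(a, p(a))  →  a   [R3 at ε]

a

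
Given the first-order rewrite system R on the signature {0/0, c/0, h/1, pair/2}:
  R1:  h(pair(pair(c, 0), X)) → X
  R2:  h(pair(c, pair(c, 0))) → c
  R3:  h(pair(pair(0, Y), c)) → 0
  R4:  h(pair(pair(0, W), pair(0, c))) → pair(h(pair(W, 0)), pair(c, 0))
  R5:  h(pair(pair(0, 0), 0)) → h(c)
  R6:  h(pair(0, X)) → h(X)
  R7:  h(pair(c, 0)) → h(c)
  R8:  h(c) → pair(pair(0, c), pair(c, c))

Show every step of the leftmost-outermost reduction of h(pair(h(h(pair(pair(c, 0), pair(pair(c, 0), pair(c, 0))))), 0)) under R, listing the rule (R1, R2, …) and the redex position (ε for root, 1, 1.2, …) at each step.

0

1. h(pair(h(h(pair(pair(c, 0), pair(pair(c, 0), pair(c, 0))))), 0))  →  h(pair(h(pair(pair(c, 0), pair(c, 0))), 0))   [R1 at 1.1.1]
2. h(pair(h(pair(pair(c, 0), pair(c, 0))), 0))  →  h(pair(pair(c, 0), 0))   [R1 at 1.1]
3. h(pair(pair(c, 0), 0))  →  0   [R1 at ε]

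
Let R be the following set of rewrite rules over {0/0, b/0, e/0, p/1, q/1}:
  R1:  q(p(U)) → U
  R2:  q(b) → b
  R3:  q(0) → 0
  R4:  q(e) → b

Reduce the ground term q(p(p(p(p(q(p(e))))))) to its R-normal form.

p(p(p(e)))

1. q(p(p(p(p(q(p(e)))))))  →  p(p(p(q(p(e)))))   [R1 at ε]
2. p(p(p(q(p(e)))))  →  p(p(p(e)))   [R1 at 1.1.1]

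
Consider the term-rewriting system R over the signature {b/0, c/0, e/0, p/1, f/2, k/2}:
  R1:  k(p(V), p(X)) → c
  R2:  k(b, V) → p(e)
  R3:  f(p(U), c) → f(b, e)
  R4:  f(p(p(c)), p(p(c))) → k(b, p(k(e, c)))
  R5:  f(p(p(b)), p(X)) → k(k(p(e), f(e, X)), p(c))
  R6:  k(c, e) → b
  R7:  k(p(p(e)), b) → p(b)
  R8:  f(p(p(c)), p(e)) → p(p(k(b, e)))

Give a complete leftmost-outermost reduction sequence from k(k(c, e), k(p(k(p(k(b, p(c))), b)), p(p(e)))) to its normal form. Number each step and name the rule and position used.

1. k(k(c, e), k(p(k(p(k(b, p(c))), b)), p(p(e))))  →  k(b, k(p(k(p(k(b, p(c))), b)), p(p(e))))   [R6 at 1]
2. k(b, k(p(k(p(k(b, p(c))), b)), p(p(e))))  →  p(e)   [R2 at ε]

p(e)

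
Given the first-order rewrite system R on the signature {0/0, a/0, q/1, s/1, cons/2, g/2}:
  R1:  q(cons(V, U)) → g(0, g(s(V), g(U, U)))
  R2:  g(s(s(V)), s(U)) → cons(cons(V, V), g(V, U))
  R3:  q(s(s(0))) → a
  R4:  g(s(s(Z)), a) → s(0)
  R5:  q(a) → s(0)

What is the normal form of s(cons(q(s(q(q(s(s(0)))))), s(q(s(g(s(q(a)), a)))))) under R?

s(cons(a, s(a)))

1. s(cons(q(s(q(q(s(s(0)))))), s(q(s(g(s(q(a)), a))))))  →  s(cons(q(s(q(a))), s(q(s(g(s(q(a)), a))))))   [R3 at 1.1.1.1.1]
2. s(cons(q(s(q(a))), s(q(s(g(s(q(a)), a))))))  →  s(cons(q(s(s(0))), s(q(s(g(s(q(a)), a))))))   [R5 at 1.1.1.1]
3. s(cons(q(s(s(0))), s(q(s(g(s(q(a)), a))))))  →  s(cons(a, s(q(s(g(s(q(a)), a))))))   [R3 at 1.1]
4. s(cons(a, s(q(s(g(s(q(a)), a))))))  →  s(cons(a, s(q(s(g(s(s(0)), a))))))   [R5 at 1.2.1.1.1.1.1]
5. s(cons(a, s(q(s(g(s(s(0)), a))))))  →  s(cons(a, s(q(s(s(0))))))   [R4 at 1.2.1.1.1]
6. s(cons(a, s(q(s(s(0))))))  →  s(cons(a, s(a)))   [R3 at 1.2.1]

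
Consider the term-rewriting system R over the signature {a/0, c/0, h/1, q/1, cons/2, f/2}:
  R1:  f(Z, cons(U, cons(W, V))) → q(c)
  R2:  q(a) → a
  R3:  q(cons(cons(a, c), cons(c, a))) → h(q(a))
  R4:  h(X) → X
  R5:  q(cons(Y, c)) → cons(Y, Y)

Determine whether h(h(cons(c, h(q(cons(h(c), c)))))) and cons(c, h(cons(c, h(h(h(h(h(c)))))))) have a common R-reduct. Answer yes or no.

yes — NF(t₁) = cons(c, cons(c, c)), NF(t₂) = cons(c, cons(c, c))

Reduce t₁ = h(h(cons(c, h(q(cons(h(c), c)))))):
1. h(h(cons(c, h(q(cons(h(c), c))))))  →  h(cons(c, h(q(cons(h(c), c)))))   [R4 at ε]
2. h(cons(c, h(q(cons(h(c), c)))))  →  cons(c, h(q(cons(h(c), c))))   [R4 at ε]
3. cons(c, h(q(cons(h(c), c))))  →  cons(c, q(cons(h(c), c)))   [R4 at 2]
4. cons(c, q(cons(h(c), c)))  →  cons(c, cons(h(c), h(c)))   [R5 at 2]
5. cons(c, cons(h(c), h(c)))  →  cons(c, cons(c, h(c)))   [R4 at 2.1]
6. cons(c, cons(c, h(c)))  →  cons(c, cons(c, c))   [R4 at 2.2]

Reduce t₂ = cons(c, h(cons(c, h(h(h(h(h(c)))))))):
1. cons(c, h(cons(c, h(h(h(h(h(c))))))))  →  cons(c, cons(c, h(h(h(h(h(c)))))))   [R4 at 2]
2. cons(c, cons(c, h(h(h(h(h(c)))))))  →  cons(c, cons(c, h(h(h(h(c))))))   [R4 at 2.2]
3. cons(c, cons(c, h(h(h(h(c))))))  →  cons(c, cons(c, h(h(h(c)))))   [R4 at 2.2]
4. cons(c, cons(c, h(h(h(c)))))  →  cons(c, cons(c, h(h(c))))   [R4 at 2.2]
5. cons(c, cons(c, h(h(c))))  →  cons(c, cons(c, h(c)))   [R4 at 2.2]
6. cons(c, cons(c, h(c)))  →  cons(c, cons(c, c))   [R4 at 2.2]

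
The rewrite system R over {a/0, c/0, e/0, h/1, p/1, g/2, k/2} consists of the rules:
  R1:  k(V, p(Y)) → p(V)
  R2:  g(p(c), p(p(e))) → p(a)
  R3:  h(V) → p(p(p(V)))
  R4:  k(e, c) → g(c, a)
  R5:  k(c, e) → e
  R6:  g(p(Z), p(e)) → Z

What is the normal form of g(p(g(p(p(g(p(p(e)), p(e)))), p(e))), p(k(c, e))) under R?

p(p(e))

1. g(p(g(p(p(g(p(p(e)), p(e)))), p(e))), p(k(c, e)))  →  g(p(p(g(p(p(e)), p(e)))), p(k(c, e)))   [R6 at 1.1]
2. g(p(p(g(p(p(e)), p(e)))), p(k(c, e)))  →  g(p(p(p(e))), p(k(c, e)))   [R6 at 1.1.1]
3. g(p(p(p(e))), p(k(c, e)))  →  g(p(p(p(e))), p(e))   [R5 at 2.1]
4. g(p(p(p(e))), p(e))  →  p(p(e))   [R6 at ε]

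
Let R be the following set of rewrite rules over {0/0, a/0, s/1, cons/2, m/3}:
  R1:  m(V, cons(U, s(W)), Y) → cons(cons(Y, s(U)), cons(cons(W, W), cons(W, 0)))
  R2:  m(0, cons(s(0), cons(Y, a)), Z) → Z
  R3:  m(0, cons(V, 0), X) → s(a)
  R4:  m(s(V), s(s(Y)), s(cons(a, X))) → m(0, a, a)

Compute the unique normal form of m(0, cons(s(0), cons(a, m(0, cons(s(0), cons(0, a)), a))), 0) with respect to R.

0

1. m(0, cons(s(0), cons(a, m(0, cons(s(0), cons(0, a)), a))), 0)  →  m(0, cons(s(0), cons(a, a)), 0)   [R2 at 2.2.2]
2. m(0, cons(s(0), cons(a, a)), 0)  →  0   [R2 at ε]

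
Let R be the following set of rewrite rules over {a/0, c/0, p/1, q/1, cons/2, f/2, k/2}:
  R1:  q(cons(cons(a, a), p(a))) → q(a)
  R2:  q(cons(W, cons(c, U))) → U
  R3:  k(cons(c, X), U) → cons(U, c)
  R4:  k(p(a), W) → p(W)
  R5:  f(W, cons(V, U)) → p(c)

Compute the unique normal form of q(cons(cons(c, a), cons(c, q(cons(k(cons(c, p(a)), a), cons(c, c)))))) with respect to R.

c

1. q(cons(cons(c, a), cons(c, q(cons(k(cons(c, p(a)), a), cons(c, c))))))  →  q(cons(k(cons(c, p(a)), a), cons(c, c)))   [R2 at ε]
2. q(cons(k(cons(c, p(a)), a), cons(c, c)))  →  c   [R2 at ε]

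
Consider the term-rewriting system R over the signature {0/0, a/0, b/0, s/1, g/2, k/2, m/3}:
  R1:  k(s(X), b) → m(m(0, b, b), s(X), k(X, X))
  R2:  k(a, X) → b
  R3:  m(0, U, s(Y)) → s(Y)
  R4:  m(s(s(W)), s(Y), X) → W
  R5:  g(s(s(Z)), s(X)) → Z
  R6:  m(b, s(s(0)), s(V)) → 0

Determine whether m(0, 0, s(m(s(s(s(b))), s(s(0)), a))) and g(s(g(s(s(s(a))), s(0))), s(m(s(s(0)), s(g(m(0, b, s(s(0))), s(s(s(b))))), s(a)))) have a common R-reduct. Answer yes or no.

Reduce t₁ = m(0, 0, s(m(s(s(s(b))), s(s(0)), a))):
1. m(0, 0, s(m(s(s(s(b))), s(s(0)), a)))  →  s(m(s(s(s(b))), s(s(0)), a))   [R3 at ε]
2. s(m(s(s(s(b))), s(s(0)), a))  →  s(s(b))   [R4 at 1]

Reduce t₂ = g(s(g(s(s(s(a))), s(0))), s(m(s(s(0)), s(g(m(0, b, s(s(0))), s(s(s(b))))), s(a)))):
1. g(s(g(s(s(s(a))), s(0))), s(m(s(s(0)), s(g(m(0, b, s(s(0))), s(s(s(b))))), s(a))))  →  g(s(s(a)), s(m(s(s(0)), s(g(m(0, b, s(s(0))), s(s(s(b))))), s(a))))   [R5 at 1.1]
2. g(s(s(a)), s(m(s(s(0)), s(g(m(0, b, s(s(0))), s(s(s(b))))), s(a))))  →  a   [R5 at ε]

no — NF(t₁) = s(s(b)), NF(t₂) = a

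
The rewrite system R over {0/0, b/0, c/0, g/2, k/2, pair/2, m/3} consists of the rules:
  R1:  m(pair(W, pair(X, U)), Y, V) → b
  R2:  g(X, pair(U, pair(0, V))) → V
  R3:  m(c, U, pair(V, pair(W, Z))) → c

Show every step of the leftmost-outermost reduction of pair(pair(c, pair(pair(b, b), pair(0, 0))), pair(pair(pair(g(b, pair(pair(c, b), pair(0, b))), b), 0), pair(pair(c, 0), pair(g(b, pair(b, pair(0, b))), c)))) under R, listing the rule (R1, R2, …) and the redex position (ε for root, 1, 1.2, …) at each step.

1. pair(pair(c, pair(pair(b, b), pair(0, 0))), pair(pair(pair(g(b, pair(pair(c, b), pair(0, b))), b), 0), pair(pair(c, 0), pair(g(b, pair(b, pair(0, b))), c))))  →  pair(pair(c, pair(pair(b, b), pair(0, 0))), pair(pair(pair(b, b), 0), pair(pair(c, 0), pair(g(b, pair(b, pair(0, b))), c))))   [R2 at 2.1.1.1]
2. pair(pair(c, pair(pair(b, b), pair(0, 0))), pair(pair(pair(b, b), 0), pair(pair(c, 0), pair(g(b, pair(b, pair(0, b))), c))))  →  pair(pair(c, pair(pair(b, b), pair(0, 0))), pair(pair(pair(b, b), 0), pair(pair(c, 0), pair(b, c))))   [R2 at 2.2.2.1]

pair(pair(c, pair(pair(b, b), pair(0, 0))), pair(pair(pair(b, b), 0), pair(pair(c, 0), pair(b, c))))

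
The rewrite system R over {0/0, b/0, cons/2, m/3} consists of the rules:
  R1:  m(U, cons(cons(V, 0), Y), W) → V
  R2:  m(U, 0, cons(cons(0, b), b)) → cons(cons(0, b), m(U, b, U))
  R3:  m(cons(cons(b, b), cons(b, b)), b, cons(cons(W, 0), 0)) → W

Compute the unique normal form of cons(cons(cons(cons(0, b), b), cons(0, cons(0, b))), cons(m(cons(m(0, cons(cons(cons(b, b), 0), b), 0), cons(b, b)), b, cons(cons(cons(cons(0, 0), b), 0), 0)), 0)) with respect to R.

1. cons(cons(cons(cons(0, b), b), cons(0, cons(0, b))), cons(m(cons(m(0, cons(cons(cons(b, b), 0), b), 0), cons(b, b)), b, cons(cons(cons(cons(0, 0), b), 0), 0)), 0))  →  cons(cons(cons(cons(0, b), b), cons(0, cons(0, b))), cons(m(cons(cons(b, b), cons(b, b)), b, cons(cons(cons(cons(0, 0), b), 0), 0)), 0))   [R1 at 2.1.1.1]
2. cons(cons(cons(cons(0, b), b), cons(0, cons(0, b))), cons(m(cons(cons(b, b), cons(b, b)), b, cons(cons(cons(cons(0, 0), b), 0), 0)), 0))  →  cons(cons(cons(cons(0, b), b), cons(0, cons(0, b))), cons(cons(cons(0, 0), b), 0))   [R3 at 2.1]

cons(cons(cons(cons(0, b), b), cons(0, cons(0, b))), cons(cons(cons(0, 0), b), 0))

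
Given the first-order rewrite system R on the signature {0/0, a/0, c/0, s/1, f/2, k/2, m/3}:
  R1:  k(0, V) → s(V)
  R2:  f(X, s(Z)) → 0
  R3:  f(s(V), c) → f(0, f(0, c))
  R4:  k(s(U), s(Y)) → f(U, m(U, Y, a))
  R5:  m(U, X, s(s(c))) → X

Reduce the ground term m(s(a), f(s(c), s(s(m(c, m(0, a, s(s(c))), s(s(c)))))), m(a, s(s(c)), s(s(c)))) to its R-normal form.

0

1. m(s(a), f(s(c), s(s(m(c, m(0, a, s(s(c))), s(s(c)))))), m(a, s(s(c)), s(s(c))))  →  m(s(a), 0, m(a, s(s(c)), s(s(c))))   [R2 at 2]
2. m(s(a), 0, m(a, s(s(c)), s(s(c))))  →  m(s(a), 0, s(s(c)))   [R5 at 3]
3. m(s(a), 0, s(s(c)))  →  0   [R5 at ε]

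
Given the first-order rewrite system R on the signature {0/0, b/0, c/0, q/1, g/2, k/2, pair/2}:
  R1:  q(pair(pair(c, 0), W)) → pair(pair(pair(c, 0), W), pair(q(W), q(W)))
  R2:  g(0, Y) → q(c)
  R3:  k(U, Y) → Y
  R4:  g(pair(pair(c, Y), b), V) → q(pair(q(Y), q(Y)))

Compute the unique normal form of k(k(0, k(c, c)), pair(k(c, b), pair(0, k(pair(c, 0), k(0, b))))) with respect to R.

1. k(k(0, k(c, c)), pair(k(c, b), pair(0, k(pair(c, 0), k(0, b)))))  →  pair(k(c, b), pair(0, k(pair(c, 0), k(0, b))))   [R3 at ε]
2. pair(k(c, b), pair(0, k(pair(c, 0), k(0, b))))  →  pair(b, pair(0, k(pair(c, 0), k(0, b))))   [R3 at 1]
3. pair(b, pair(0, k(pair(c, 0), k(0, b))))  →  pair(b, pair(0, k(0, b)))   [R3 at 2.2]
4. pair(b, pair(0, k(0, b)))  →  pair(b, pair(0, b))   [R3 at 2.2]

pair(b, pair(0, b))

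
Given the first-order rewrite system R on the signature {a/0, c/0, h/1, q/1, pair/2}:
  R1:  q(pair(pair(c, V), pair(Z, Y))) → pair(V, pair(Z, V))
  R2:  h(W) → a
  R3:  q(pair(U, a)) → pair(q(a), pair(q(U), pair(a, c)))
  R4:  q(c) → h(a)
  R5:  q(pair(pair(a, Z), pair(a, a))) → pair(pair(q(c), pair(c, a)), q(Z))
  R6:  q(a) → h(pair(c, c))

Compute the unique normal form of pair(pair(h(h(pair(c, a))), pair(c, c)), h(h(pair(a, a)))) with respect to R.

pair(pair(a, pair(c, c)), a)

1. pair(pair(h(h(pair(c, a))), pair(c, c)), h(h(pair(a, a))))  →  pair(pair(a, pair(c, c)), h(h(pair(a, a))))   [R2 at 1.1]
2. pair(pair(a, pair(c, c)), h(h(pair(a, a))))  →  pair(pair(a, pair(c, c)), a)   [R2 at 2]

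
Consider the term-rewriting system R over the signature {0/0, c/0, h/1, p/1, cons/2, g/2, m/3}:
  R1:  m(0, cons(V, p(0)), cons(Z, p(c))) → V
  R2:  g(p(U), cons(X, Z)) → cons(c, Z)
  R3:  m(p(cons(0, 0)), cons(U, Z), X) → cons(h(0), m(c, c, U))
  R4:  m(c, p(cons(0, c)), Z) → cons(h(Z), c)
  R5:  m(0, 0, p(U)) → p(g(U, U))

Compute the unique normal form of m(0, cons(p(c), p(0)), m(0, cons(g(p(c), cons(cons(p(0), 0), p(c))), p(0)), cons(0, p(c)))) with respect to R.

p(c)

1. m(0, cons(p(c), p(0)), m(0, cons(g(p(c), cons(cons(p(0), 0), p(c))), p(0)), cons(0, p(c))))  →  m(0, cons(p(c), p(0)), g(p(c), cons(cons(p(0), 0), p(c))))   [R1 at 3]
2. m(0, cons(p(c), p(0)), g(p(c), cons(cons(p(0), 0), p(c))))  →  m(0, cons(p(c), p(0)), cons(c, p(c)))   [R2 at 3]
3. m(0, cons(p(c), p(0)), cons(c, p(c)))  →  p(c)   [R1 at ε]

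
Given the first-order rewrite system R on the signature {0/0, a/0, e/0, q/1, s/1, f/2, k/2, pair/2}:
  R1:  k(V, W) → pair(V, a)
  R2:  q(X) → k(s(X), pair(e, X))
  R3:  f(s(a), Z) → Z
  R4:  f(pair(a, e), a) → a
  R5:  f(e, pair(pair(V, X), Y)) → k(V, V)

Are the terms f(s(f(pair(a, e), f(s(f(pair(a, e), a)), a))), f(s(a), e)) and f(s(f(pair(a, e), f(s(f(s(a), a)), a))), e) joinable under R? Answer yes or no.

Reduce t₁ = f(s(f(pair(a, e), f(s(f(pair(a, e), a)), a))), f(s(a), e)):
1. f(s(f(pair(a, e), f(s(f(pair(a, e), a)), a))), f(s(a), e))  →  f(s(f(pair(a, e), f(s(a), a))), f(s(a), e))   [R4 at 1.1.2.1.1]
2. f(s(f(pair(a, e), f(s(a), a))), f(s(a), e))  →  f(s(f(pair(a, e), a)), f(s(a), e))   [R3 at 1.1.2]
3. f(s(f(pair(a, e), a)), f(s(a), e))  →  f(s(a), f(s(a), e))   [R4 at 1.1]
4. f(s(a), f(s(a), e))  →  f(s(a), e)   [R3 at ε]
5. f(s(a), e)  →  e   [R3 at ε]

Reduce t₂ = f(s(f(pair(a, e), f(s(f(s(a), a)), a))), e):
1. f(s(f(pair(a, e), f(s(f(s(a), a)), a))), e)  →  f(s(f(pair(a, e), f(s(a), a))), e)   [R3 at 1.1.2.1.1]
2. f(s(f(pair(a, e), f(s(a), a))), e)  →  f(s(f(pair(a, e), a)), e)   [R3 at 1.1.2]
3. f(s(f(pair(a, e), a)), e)  →  f(s(a), e)   [R4 at 1.1]
4. f(s(a), e)  →  e   [R3 at ε]

yes — NF(t₁) = e, NF(t₂) = e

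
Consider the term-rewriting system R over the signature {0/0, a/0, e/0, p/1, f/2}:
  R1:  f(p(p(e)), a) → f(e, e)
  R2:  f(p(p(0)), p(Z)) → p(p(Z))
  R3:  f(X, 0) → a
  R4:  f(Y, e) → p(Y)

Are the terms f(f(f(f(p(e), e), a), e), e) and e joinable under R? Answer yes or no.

Reduce t₁ = f(f(f(f(p(e), e), a), e), e):
1. f(f(f(f(p(e), e), a), e), e)  →  p(f(f(f(p(e), e), a), e))   [R4 at ε]
2. p(f(f(f(p(e), e), a), e))  →  p(p(f(f(p(e), e), a)))   [R4 at 1]
3. p(p(f(f(p(e), e), a)))  →  p(p(f(p(p(e)), a)))   [R4 at 1.1.1]
4. p(p(f(p(p(e)), a)))  →  p(p(f(e, e)))   [R1 at 1.1]
5. p(p(f(e, e)))  →  p(p(p(e)))   [R4 at 1.1]

Reduce t₂ = e:

no — NF(t₁) = p(p(p(e))), NF(t₂) = e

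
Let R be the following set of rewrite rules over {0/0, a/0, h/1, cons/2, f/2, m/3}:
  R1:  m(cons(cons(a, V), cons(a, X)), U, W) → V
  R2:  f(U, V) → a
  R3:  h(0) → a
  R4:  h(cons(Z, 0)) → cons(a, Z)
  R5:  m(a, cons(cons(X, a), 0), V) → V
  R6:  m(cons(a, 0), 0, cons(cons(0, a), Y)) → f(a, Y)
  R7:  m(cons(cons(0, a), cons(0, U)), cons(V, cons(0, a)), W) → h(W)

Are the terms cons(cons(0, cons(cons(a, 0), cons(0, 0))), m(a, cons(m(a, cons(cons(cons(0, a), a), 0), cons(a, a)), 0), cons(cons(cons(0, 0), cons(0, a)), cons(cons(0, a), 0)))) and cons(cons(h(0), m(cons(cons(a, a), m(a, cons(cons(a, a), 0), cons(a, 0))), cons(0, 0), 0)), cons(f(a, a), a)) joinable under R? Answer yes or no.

no — NF(t₁) = cons(cons(0, cons(cons(a, 0), cons(0, 0))), cons(cons(cons(0, 0), cons(0, a)), cons(cons(0, a), 0))), NF(t₂) = cons(cons(a, a), cons(a, a))

Reduce t₁ = cons(cons(0, cons(cons(a, 0), cons(0, 0))), m(a, cons(m(a, cons(cons(cons(0, a), a), 0), cons(a, a)), 0), cons(cons(cons(0, 0), cons(0, a)), cons(cons(0, a), 0)))):
1. cons(cons(0, cons(cons(a, 0), cons(0, 0))), m(a, cons(m(a, cons(cons(cons(0, a), a), 0), cons(a, a)), 0), cons(cons(cons(0, 0), cons(0, a)), cons(cons(0, a), 0))))  →  cons(cons(0, cons(cons(a, 0), cons(0, 0))), m(a, cons(cons(a, a), 0), cons(cons(cons(0, 0), cons(0, a)), cons(cons(0, a), 0))))   [R5 at 2.2.1]
2. cons(cons(0, cons(cons(a, 0), cons(0, 0))), m(a, cons(cons(a, a), 0), cons(cons(cons(0, 0), cons(0, a)), cons(cons(0, a), 0))))  →  cons(cons(0, cons(cons(a, 0), cons(0, 0))), cons(cons(cons(0, 0), cons(0, a)), cons(cons(0, a), 0)))   [R5 at 2]

Reduce t₂ = cons(cons(h(0), m(cons(cons(a, a), m(a, cons(cons(a, a), 0), cons(a, 0))), cons(0, 0), 0)), cons(f(a, a), a)):
1. cons(cons(h(0), m(cons(cons(a, a), m(a, cons(cons(a, a), 0), cons(a, 0))), cons(0, 0), 0)), cons(f(a, a), a))  →  cons(cons(a, m(cons(cons(a, a), m(a, cons(cons(a, a), 0), cons(a, 0))), cons(0, 0), 0)), cons(f(a, a), a))   [R3 at 1.1]
2. cons(cons(a, m(cons(cons(a, a), m(a, cons(cons(a, a), 0), cons(a, 0))), cons(0, 0), 0)), cons(f(a, a), a))  →  cons(cons(a, m(cons(cons(a, a), cons(a, 0)), cons(0, 0), 0)), cons(f(a, a), a))   [R5 at 1.2.1.2]
3. cons(cons(a, m(cons(cons(a, a), cons(a, 0)), cons(0, 0), 0)), cons(f(a, a), a))  →  cons(cons(a, a), cons(f(a, a), a))   [R1 at 1.2]
4. cons(cons(a, a), cons(f(a, a), a))  →  cons(cons(a, a), cons(a, a))   [R2 at 2.1]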